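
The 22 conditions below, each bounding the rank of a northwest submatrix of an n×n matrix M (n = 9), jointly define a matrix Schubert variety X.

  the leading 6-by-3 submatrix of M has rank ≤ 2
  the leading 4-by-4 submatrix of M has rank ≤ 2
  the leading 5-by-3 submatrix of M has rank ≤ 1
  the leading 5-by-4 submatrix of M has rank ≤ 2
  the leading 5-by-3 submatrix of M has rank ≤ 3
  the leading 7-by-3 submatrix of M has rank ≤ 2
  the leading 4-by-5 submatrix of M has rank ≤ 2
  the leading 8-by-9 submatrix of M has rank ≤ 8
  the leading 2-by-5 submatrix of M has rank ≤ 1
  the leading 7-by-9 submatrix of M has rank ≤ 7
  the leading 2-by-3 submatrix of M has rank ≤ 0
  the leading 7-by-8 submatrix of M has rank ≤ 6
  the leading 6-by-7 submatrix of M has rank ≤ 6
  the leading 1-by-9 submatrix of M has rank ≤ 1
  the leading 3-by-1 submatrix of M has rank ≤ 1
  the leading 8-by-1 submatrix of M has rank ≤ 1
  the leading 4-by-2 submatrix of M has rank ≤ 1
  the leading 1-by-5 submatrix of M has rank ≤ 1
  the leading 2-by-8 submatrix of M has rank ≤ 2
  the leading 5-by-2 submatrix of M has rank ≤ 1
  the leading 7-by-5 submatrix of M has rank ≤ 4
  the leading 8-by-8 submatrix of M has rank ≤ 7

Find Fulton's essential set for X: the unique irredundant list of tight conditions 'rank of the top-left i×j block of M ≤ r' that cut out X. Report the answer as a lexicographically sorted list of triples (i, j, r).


Computing R[i][j] = min implied NW-rank bound (n=9, 22 conditions):

  0  0  0  1  1  1  1  1  1
  0  0  0  1  1  2  2  2  2
  1  1  1  2  2  3  3  3  3
  1  1  1  2  2  3  4  4  4
  1  1  1  2  3  4  5  5  5
  1  2  2  3  4  5  6  6  6
  1  2  2  3  4  5  6  6  7
  1  2  3  4  5  6  7  7  8
  1  2  3  4  5  6  7  8  9

reading off 1-entries of Δ²R: w = (4, 6, 1, 7, 5, 2, 9, 3, 8).

ℓ(w)=14; the 6 essential cells (i,j,r):

[(2, 3, 0), (2, 5, 1), (4, 5, 2), (5, 3, 1), (7, 3, 2), (7, 8, 6)]


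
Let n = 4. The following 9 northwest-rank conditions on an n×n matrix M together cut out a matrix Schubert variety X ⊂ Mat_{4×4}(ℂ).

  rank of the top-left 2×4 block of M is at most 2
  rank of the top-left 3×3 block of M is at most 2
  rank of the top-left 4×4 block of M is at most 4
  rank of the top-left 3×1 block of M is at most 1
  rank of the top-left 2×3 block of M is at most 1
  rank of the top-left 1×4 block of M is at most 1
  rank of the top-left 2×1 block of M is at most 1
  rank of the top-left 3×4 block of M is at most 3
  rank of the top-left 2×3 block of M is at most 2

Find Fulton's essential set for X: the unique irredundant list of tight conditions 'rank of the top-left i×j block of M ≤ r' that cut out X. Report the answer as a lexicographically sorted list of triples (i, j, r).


Computing R[i][j] = min implied NW-rank bound (n=4, 9 conditions):

  R[1]: 1  1  1  1
  R[2]: 1  1  1  2
  R[3]: 1  2  2  3
  R[4]: 1  2  3  4

so w = (1, 4, 2, 3).

ℓ(w)=2; the 1 essential cell (i,j,r):

[(2, 3, 1)]


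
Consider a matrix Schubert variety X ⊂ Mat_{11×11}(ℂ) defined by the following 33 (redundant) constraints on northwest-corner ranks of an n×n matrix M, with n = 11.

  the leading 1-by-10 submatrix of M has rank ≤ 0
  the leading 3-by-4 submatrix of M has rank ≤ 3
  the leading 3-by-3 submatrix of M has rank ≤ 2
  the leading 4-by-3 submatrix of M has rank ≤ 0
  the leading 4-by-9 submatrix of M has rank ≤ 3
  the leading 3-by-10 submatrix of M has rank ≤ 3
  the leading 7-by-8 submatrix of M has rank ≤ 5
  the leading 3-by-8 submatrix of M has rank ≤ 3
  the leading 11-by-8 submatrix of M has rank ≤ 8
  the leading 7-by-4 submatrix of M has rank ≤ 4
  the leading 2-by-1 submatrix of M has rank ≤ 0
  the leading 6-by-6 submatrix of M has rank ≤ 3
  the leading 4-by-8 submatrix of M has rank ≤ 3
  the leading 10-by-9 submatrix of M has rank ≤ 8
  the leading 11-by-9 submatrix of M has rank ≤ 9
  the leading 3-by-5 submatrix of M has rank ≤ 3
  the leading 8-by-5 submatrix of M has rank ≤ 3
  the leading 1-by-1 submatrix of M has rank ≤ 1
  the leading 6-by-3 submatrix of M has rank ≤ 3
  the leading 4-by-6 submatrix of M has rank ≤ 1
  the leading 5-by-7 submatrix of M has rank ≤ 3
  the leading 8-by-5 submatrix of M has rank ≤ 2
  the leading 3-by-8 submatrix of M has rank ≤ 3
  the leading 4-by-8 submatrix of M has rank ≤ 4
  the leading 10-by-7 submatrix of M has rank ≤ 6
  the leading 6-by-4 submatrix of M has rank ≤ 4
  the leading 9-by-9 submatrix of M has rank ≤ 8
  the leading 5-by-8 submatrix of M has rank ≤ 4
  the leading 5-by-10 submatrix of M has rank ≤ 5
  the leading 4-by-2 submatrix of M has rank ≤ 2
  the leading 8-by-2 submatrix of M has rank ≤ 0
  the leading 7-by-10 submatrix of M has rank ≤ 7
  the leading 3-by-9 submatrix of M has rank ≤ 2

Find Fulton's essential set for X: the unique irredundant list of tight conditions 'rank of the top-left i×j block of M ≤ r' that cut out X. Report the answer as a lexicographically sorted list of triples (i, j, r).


Reconstructing r_w from the 33 given conditions:

  row 1: 0 0 0 0 0 0 0 0 0 0 1
  row 2: 0 0 0 1 1 1 1 1 1 1 2
  row 3: 0 0 0 1 1 1 2 2 2 2 3
  row 4: 0 0 0 1 1 1 2 3 3 3 4
  row 5: 0 0 1 2 2 2 3 4 4 4 5
  row 6: 0 0 1 2 2 3 4 5 5 5 6
  row 7: 0 0 1 2 2 3 4 5 6 6 7
  row 8: 0 0 1 2 2 3 4 5 6 7 8
  row 9: 1 1 2 3 3 4 5 6 7 8 9
  row 10: 1 2 3 4 4 5 6 7 8 9 10
  row 11: 1 2 3 4 5 6 7 8 9 10 11

so w = (11, 4, 7, 8, 3, 6, 9, 10, 1, 2, 5).

D(w) has 34 cells with 5 SE-corners; essential set:

[(1, 10, 0), (4, 3, 0), (4, 6, 1), (8, 2, 0), (8, 5, 2)]


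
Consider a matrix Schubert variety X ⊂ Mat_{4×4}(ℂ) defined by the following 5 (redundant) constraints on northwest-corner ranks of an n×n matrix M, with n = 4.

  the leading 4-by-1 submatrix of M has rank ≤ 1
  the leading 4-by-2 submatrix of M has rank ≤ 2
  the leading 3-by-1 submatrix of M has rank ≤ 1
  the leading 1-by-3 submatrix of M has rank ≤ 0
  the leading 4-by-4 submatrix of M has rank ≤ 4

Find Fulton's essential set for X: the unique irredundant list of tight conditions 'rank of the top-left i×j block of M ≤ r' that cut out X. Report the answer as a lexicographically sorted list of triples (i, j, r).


Propagating the 5 rank bounds to every northwest block:

  0 0 0 1
  1 1 1 2
  1 2 2 3
  1 2 3 4

second differences of R give the permutation w = (4, 1, 2, 3).

1 SE-corner of the 3-cell Rothe diagram gives Ess(w):

[(1, 3, 0)]


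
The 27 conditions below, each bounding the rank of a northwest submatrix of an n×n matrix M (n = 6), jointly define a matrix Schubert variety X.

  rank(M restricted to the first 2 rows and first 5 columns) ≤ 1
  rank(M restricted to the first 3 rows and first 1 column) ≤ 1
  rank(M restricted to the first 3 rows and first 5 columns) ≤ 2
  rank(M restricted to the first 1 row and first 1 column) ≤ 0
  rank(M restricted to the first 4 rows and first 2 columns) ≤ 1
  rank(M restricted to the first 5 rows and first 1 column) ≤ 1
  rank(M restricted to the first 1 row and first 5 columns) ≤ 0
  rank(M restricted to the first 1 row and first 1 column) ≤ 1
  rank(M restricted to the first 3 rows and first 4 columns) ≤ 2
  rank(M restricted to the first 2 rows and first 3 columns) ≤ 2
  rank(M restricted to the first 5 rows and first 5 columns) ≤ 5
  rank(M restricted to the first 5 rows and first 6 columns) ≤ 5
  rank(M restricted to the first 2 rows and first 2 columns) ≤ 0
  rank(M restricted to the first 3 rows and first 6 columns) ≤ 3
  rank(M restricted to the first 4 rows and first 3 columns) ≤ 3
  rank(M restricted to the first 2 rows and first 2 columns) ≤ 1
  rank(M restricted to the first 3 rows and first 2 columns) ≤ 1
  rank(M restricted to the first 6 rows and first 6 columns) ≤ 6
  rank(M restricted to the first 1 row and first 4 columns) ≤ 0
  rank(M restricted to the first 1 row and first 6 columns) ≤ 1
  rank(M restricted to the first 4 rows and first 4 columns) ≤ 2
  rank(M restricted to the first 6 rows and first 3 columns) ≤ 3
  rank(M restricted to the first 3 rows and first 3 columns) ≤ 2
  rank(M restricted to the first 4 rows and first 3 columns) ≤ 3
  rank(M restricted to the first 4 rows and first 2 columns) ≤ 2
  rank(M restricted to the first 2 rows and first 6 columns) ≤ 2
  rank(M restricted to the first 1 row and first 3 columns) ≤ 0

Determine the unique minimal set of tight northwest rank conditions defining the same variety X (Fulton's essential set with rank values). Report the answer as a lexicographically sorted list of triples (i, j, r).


The tightest implied rank at each (i,j), from the 27 conditions:

  i=1: 0 | 0 | 0 | 0 | 0 | 1
  i=2: 0 | 0 | 1 | 1 | 1 | 2
  i=3: 1 | 1 | 2 | 2 | 2 | 3
  i=4: 1 | 1 | 2 | 2 | 3 | 4
  i=5: 1 | 2 | 3 | 3 | 4 | 5
  i=6: 1 | 2 | 3 | 4 | 5 | 6

the unique w with this rank table is (6, 3, 1, 5, 2, 4).

Fulton essential set (4 of the 9 Rothe cells):

[(1, 5, 0), (2, 2, 0), (4, 2, 1), (4, 4, 2)]


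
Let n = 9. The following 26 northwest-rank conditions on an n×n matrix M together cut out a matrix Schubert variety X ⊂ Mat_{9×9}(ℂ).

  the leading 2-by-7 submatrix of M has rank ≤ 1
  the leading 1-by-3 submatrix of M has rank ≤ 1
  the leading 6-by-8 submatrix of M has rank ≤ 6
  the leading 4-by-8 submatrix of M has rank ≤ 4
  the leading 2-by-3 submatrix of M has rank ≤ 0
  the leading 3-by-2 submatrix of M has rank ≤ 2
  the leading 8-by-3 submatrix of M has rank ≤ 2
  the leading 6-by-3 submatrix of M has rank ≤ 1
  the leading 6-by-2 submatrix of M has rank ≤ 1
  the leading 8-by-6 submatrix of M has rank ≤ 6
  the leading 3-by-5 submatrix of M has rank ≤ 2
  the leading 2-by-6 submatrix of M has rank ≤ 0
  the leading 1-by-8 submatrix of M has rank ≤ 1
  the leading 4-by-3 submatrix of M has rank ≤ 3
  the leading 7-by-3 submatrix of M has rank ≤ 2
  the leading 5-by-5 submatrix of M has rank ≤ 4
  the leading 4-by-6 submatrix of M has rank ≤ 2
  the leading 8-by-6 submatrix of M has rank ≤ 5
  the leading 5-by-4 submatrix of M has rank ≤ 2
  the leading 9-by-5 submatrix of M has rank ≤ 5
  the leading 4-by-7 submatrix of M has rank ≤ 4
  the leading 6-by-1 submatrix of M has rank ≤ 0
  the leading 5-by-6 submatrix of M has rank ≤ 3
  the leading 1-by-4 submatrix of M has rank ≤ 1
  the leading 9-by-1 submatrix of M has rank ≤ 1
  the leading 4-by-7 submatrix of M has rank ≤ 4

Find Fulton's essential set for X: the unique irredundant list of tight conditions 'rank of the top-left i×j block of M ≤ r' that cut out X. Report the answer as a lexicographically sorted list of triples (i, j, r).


Rank table r_w(9×9) implied by the 26 constraints:

  row 1: 0  0  0  0  0  0  1  1  1
  row 2: 0  0  0  0  0  0  1  2  2
  row 3: 0  1  1  1  1  1  2  3  3
  row 4: 0  1  1  2  2  2  3  4  4
  row 5: 0  1  1  2  3  3  4  5  5
  row 6: 0  1  1  2  3  4  5  6  6
  row 7: 1  2  2  3  4  5  6  7  7
  row 8: 1  2  2  3  4  5  6  7  8
  row 9: 1  2  3  4  5  6  7  8  9

second differences of R give the permutation w = (7, 8, 2, 4, 5, 6, 1, 9, 3).

Fulton essential set (4 of the 20 Rothe cells):

[(2, 6, 0), (6, 1, 0), (6, 3, 1), (8, 3, 2)]


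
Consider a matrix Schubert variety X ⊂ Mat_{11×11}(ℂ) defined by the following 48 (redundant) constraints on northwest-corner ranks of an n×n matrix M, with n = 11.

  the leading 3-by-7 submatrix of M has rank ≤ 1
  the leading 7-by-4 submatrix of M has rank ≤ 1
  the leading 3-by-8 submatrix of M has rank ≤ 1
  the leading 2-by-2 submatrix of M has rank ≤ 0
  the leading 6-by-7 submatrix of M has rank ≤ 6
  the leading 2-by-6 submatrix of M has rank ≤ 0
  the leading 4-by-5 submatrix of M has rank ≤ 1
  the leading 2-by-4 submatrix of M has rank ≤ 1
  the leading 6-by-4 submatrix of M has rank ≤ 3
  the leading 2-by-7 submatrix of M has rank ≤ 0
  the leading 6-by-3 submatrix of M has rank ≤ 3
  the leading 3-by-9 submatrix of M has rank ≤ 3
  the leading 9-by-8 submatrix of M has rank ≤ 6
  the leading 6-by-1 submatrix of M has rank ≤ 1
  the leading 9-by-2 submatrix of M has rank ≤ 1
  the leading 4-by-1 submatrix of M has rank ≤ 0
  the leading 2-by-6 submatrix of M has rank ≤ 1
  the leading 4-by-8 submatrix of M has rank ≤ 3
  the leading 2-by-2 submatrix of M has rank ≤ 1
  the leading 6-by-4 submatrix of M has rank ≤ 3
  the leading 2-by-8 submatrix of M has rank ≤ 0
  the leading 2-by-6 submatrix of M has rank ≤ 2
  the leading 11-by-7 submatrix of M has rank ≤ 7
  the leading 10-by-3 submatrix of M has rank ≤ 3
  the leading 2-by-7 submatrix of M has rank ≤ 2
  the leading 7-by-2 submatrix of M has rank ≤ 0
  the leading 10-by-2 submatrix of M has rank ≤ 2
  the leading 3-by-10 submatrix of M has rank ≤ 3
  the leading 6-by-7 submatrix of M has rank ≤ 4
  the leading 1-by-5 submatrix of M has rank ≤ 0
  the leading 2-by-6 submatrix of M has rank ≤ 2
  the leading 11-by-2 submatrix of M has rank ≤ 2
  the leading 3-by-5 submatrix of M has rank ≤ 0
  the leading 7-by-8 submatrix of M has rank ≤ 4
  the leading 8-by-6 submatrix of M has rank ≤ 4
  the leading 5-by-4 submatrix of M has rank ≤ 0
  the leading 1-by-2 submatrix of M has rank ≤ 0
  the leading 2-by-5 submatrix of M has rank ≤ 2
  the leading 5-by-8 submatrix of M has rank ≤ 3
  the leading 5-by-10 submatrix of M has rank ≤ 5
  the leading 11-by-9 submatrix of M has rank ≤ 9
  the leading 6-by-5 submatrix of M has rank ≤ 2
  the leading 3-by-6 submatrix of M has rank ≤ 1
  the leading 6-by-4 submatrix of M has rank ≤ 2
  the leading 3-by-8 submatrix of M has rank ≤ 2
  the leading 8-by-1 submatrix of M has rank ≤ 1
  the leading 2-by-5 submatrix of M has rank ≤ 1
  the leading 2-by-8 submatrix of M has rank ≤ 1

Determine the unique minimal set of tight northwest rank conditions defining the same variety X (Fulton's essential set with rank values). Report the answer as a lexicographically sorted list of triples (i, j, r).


Rank table r_w(11×11) implied by the 48 constraints:

  i=1: 0 0 0 0 0 0 0 0 1 1 1
  i=2: 0 0 0 0 0 0 0 0 1 2 2
  i=3: 0 0 0 0 0 1 1 1 2 3 3
  i=4: 0 0 0 0 1 2 2 2 3 4 4
  i=5: 0 0 0 0 1 2 3 3 4 5 5
  i=6: 0 0 1 1 2 3 4 4 5 6 6
  i=7: 0 0 1 1 2 3 4 4 5 6 7
  i=8: 1 1 2 2 3 4 5 5 6 7 8
  i=9: 1 1 2 3 4 5 6 6 7 8 9
  i=10: 1 2 3 4 5 6 7 7 8 9 10
  i=11: 1 2 3 4 5 6 7 8 9 10 11

so w = (9, 10, 6, 5, 7, 3, 11, 1, 4, 2, 8).

ℓ(w)=36; the 7 essential cells (i,j,r):

[(2, 8, 0), (3, 5, 0), (5, 4, 0), (7, 2, 0), (7, 4, 1), (7, 8, 4), (9, 2, 1)]


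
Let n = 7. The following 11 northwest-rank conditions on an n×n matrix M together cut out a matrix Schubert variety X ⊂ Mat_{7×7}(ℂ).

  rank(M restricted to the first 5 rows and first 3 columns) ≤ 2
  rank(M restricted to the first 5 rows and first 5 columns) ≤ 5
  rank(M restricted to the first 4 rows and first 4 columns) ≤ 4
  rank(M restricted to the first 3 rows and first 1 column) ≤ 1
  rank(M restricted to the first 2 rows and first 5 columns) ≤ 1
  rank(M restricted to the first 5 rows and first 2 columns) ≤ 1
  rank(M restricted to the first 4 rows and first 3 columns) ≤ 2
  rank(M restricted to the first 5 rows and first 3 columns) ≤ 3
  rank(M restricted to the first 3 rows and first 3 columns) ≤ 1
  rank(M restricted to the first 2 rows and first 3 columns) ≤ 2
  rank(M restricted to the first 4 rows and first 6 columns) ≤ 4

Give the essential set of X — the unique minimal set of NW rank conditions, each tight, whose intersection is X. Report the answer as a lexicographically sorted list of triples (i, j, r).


Rank table r_w(7×7) implied by the 11 constraints:

  1 | 1 | 1 | 1 | 1 | 1 | 1
  1 | 1 | 1 | 1 | 1 | 2 | 2
  1 | 1 | 1 | 2 | 2 | 3 | 3
  1 | 1 | 2 | 3 | 3 | 4 | 4
  1 | 1 | 2 | 3 | 4 | 5 | 5
  1 | 2 | 3 | 4 | 5 | 6 | 6
  1 | 2 | 3 | 4 | 5 | 6 | 7

hence w(1..7) = (1, 6, 4, 3, 5, 2, 7).

|D(w)|=8, |Ess(w)|=3:

[(2, 5, 1), (3, 3, 1), (5, 2, 1)]


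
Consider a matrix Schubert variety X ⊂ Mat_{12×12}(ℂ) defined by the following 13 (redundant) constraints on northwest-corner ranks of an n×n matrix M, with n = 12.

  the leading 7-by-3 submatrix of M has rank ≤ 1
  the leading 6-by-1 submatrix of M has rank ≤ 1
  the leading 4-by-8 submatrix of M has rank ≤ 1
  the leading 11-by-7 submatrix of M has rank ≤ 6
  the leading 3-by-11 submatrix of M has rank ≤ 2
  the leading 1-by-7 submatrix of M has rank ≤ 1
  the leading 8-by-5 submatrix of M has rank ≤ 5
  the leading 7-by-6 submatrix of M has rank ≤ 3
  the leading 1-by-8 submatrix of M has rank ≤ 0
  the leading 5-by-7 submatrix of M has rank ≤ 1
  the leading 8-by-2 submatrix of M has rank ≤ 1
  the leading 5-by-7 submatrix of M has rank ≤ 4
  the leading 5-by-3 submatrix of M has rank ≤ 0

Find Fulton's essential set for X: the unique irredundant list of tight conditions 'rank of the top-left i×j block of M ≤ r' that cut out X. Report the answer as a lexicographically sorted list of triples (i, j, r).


Computing R[i][j] = min implied NW-rank bound (n=12, 13 conditions):

  R[1]: 0, 0, 0, 0, 0, 0, 0, 0, 1, 1, 1, 1
  R[2]: 0, 0, 0, 1, 1, 1, 1, 1, 2, 2, 2, 2
  R[3]: 0, 0, 0, 1, 1, 1, 1, 1, 2, 2, 2, 3
  R[4]: 0, 0, 0, 1, 1, 1, 1, 1, 2, 3, 3, 4
  R[5]: 0, 0, 0, 1, 1, 1, 1, 2, 3, 4, 4, 5
  R[6]: 1, 1, 1, 2, 2, 2, 2, 3, 4, 5, 5, 6
  R[7]: 1, 1, 1, 2, 3, 3, 3, 4, 5, 6, 6, 7
  R[8]: 1, 1, 2, 3, 4, 4, 4, 5, 6, 7, 7, 8
  R[9]: 1, 2, 3, 4, 5, 5, 5, 6, 7, 8, 8, 9
  R[10]: 1, 2, 3, 4, 5, 6, 6, 7, 8, 9, 9, 10
  R[11]: 1, 2, 3, 4, 5, 6, 6, 7, 8, 9, 10, 11
  R[12]: 1, 2, 3, 4, 5, 6, 7, 8, 9, 10, 11, 12

giving w = (9, 4, 12, 10, 8, 1, 5, 3, 2, 6, 11, 7) via Δ²R.

8 SE-corners of the 37-cell Rothe diagram give Ess(w):

[(1, 8, 0), (3, 11, 2), (4, 8, 1), (5, 3, 0), (5, 7, 1), (7, 3, 1), (8, 2, 1), (11, 7, 6)]


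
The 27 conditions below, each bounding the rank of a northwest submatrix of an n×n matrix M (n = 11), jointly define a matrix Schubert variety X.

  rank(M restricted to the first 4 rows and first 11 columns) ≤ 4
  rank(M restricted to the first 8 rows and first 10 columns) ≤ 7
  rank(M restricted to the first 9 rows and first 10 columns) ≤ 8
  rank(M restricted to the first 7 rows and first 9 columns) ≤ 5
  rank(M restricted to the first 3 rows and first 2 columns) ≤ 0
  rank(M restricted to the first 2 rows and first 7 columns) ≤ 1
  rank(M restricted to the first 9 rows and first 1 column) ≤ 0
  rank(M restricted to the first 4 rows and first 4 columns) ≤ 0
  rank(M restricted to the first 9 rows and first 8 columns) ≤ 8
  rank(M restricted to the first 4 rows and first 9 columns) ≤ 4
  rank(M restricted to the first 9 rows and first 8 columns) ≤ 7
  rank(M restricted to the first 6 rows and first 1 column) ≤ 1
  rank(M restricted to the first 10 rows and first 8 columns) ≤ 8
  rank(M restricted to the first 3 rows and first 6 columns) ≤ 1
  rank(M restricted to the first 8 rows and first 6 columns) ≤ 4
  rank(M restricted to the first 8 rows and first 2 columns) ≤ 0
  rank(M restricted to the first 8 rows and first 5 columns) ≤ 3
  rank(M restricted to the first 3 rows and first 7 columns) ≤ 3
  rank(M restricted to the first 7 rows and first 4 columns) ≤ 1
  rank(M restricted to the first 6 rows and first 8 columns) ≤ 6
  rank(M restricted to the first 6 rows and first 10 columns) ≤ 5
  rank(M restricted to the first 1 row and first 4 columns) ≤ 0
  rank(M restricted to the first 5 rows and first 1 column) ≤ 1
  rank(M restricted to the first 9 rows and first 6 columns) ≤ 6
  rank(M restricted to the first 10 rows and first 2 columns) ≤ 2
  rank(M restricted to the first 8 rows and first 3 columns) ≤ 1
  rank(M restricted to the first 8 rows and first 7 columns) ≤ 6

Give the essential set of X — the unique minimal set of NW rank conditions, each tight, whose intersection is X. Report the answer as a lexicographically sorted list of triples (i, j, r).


Recovering R(i,j) via the rank-extension bound from the 27 conditions:

  R[1]: 0, 0, 0, 0, 1, 1, 1, 1, 1, 1, 1
  R[2]: 0, 0, 0, 0, 1, 1, 1, 2, 2, 2, 2
  R[3]: 0, 0, 0, 0, 1, 1, 2, 3, 3, 3, 3
  R[4]: 0, 0, 0, 0, 1, 2, 3, 4, 4, 4, 4
  R[5]: 0, 0, 1, 1, 2, 3, 4, 5, 5, 5, 5
  R[6]: 0, 0, 1, 1, 2, 3, 4, 5, 5, 5, 6
  R[7]: 0, 0, 1, 1, 2, 3, 4, 5, 5, 6, 7
  R[8]: 0, 0, 1, 2, 3, 4, 5, 6, 6, 7, 8
  R[9]: 0, 1, 2, 3, 4, 5, 6, 7, 7, 8, 9
  R[10]: 1, 2, 3, 4, 5, 6, 7, 8, 8, 9, 10
  R[11]: 1, 2, 3, 4, 5, 6, 7, 8, 9, 10, 11

reading off 1-entries of Δ²R: w = (5, 8, 7, 6, 3, 11, 10, 4, 2, 1, 9).

ℓ(w)=33; the 8 essential cells (i,j,r):

[(2, 7, 1), (3, 6, 1), (4, 4, 0), (6, 10, 5), (7, 4, 1), (7, 9, 5), (8, 2, 0), (9, 1, 0)]


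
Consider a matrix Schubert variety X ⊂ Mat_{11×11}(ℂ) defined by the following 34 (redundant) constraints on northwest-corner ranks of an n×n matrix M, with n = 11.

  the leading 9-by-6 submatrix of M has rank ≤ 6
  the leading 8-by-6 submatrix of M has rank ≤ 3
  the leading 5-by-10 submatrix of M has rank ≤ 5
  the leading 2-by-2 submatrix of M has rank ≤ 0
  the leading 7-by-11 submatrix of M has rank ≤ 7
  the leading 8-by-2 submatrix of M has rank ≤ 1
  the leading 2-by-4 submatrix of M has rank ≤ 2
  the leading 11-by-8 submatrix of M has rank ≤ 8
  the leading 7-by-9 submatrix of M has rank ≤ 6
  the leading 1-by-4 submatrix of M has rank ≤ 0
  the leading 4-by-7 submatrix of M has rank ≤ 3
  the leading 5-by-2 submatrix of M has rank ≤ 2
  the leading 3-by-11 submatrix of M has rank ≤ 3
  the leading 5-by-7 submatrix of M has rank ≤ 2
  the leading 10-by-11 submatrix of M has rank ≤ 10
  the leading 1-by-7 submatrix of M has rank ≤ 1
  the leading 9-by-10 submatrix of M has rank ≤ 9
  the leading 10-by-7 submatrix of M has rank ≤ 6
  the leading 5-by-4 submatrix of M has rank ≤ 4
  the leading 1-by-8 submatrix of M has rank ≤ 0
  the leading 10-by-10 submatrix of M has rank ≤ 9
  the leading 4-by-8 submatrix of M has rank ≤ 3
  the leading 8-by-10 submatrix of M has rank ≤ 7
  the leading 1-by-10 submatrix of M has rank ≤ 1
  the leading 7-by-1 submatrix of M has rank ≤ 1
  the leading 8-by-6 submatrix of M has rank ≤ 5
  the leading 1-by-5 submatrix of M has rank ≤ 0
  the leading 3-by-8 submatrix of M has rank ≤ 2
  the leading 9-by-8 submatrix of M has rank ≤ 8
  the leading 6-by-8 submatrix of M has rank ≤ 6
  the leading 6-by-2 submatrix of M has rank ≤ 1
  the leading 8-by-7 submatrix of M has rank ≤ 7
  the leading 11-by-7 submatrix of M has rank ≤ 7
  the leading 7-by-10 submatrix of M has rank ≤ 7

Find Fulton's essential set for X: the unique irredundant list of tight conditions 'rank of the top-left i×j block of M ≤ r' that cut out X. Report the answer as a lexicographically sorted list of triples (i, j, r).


The tightest implied rank at each (i,j), from the 34 conditions:

  0 0 0 0 0 0 0 0 1 1 1
  0 0 1 1 1 1 1 1 2 2 2
  1 1 2 2 2 2 2 2 3 3 3
  1 1 2 2 2 2 2 3 4 4 4
  1 1 2 2 2 2 2 3 4 5 5
  1 1 2 3 3 3 3 4 5 6 6
  1 1 2 3 3 3 4 5 6 7 7
  1 1 2 3 3 3 4 5 6 7 8
  1 2 3 4 4 4 5 6 7 8 9
  1 2 3 4 5 5 6 7 8 9 10
  1 2 3 4 5 6 7 8 9 10 11

reading off 1-entries of Δ²R: w = (9, 3, 1, 8, 10, 4, 7, 11, 2, 5, 6).

Rothe diagram D(w) (27 cells), 5 SE-corners (essential conditions):

[(1, 8, 0), (2, 2, 0), (5, 7, 2), (8, 2, 1), (8, 6, 3)]


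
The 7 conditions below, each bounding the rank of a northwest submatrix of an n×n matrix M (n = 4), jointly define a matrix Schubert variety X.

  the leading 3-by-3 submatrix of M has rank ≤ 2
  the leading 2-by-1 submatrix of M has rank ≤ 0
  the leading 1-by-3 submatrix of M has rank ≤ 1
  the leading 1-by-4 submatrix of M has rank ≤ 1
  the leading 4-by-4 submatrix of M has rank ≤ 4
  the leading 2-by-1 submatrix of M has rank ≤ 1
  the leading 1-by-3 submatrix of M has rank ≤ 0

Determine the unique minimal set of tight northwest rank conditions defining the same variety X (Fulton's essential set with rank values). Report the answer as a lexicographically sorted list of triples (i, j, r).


Computing R[i][j] = min implied NW-rank bound (n=4, 7 conditions):

  R[1]: 0, 0, 0, 1
  R[2]: 0, 1, 1, 2
  R[3]: 1, 2, 2, 3
  R[4]: 1, 2, 3, 4

reading off 1-entries of Δ²R: w = (4, 2, 1, 3).

Rothe diagram D(w) (4 cells), 2 SE-corners (essential conditions):

[(1, 3, 0), (2, 1, 0)]


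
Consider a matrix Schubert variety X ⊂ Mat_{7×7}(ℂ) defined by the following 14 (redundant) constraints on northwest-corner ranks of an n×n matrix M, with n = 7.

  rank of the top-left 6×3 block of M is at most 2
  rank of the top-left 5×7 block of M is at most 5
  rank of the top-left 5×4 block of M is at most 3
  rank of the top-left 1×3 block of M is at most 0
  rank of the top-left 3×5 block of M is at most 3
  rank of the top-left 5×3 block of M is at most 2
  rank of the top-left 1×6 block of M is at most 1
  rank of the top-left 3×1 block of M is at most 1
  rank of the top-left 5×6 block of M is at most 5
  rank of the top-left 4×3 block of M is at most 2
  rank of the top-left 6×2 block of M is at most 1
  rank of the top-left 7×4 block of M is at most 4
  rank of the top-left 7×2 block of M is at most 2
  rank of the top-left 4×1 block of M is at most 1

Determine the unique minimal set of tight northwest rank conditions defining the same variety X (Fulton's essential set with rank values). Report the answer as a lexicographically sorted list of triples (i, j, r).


The tightest implied rank at each (i,j), from the 14 conditions:

  0  0  0  1  1  1  1
  1  1  1  2  2  2  2
  1  1  2  3  3  3  3
  1  1  2  3  4  4  4
  1  1  2  3  4  5  5
  1  1  2  3  4  5  6
  1  2  3  4  5  6  7

second differences of R give the permutation w = (4, 1, 3, 5, 6, 7, 2).

Fulton essential set (2 of the 7 Rothe cells):

[(1, 3, 0), (6, 2, 1)]


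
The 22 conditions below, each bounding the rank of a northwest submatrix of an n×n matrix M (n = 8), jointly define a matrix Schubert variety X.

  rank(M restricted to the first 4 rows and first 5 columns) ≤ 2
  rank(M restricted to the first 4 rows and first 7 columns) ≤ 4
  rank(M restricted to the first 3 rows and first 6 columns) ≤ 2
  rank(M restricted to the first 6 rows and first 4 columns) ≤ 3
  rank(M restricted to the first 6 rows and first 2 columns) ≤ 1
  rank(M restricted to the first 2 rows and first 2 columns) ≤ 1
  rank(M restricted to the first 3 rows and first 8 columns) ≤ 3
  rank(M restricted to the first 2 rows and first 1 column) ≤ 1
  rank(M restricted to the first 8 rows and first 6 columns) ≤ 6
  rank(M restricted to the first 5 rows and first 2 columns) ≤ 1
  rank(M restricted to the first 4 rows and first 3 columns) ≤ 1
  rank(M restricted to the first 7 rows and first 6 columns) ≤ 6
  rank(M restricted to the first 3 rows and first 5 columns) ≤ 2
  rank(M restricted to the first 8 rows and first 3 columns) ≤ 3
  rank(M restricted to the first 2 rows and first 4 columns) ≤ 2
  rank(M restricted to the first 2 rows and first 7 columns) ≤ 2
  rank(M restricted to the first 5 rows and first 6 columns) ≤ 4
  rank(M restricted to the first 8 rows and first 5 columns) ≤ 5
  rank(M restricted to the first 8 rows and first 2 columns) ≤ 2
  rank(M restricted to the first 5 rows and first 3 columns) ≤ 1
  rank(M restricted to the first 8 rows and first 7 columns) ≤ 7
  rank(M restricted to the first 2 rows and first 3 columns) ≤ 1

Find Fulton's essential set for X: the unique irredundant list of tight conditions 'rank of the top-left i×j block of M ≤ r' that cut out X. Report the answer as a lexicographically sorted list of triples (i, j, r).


The tightest implied rank at each (i,j), from the 22 conditions:

  row 1: 1 | 1 | 1 | 1 | 1 | 1 | 1 | 1
  row 2: 1 | 1 | 1 | 2 | 2 | 2 | 2 | 2
  row 3: 1 | 1 | 1 | 2 | 2 | 2 | 3 | 3
  row 4: 1 | 1 | 1 | 2 | 2 | 3 | 4 | 4
  row 5: 1 | 1 | 1 | 2 | 3 | 4 | 5 | 5
  row 6: 1 | 1 | 2 | 3 | 4 | 5 | 6 | 6
  row 7: 1 | 2 | 3 | 4 | 5 | 6 | 7 | 7
  row 8: 1 | 2 | 3 | 4 | 5 | 6 | 7 | 8

the unique w with this rank table is (1, 4, 7, 6, 5, 3, 2, 8).

ℓ(w)=12; the 4 essential cells (i,j,r):

[(3, 6, 2), (4, 5, 2), (5, 3, 1), (6, 2, 1)]


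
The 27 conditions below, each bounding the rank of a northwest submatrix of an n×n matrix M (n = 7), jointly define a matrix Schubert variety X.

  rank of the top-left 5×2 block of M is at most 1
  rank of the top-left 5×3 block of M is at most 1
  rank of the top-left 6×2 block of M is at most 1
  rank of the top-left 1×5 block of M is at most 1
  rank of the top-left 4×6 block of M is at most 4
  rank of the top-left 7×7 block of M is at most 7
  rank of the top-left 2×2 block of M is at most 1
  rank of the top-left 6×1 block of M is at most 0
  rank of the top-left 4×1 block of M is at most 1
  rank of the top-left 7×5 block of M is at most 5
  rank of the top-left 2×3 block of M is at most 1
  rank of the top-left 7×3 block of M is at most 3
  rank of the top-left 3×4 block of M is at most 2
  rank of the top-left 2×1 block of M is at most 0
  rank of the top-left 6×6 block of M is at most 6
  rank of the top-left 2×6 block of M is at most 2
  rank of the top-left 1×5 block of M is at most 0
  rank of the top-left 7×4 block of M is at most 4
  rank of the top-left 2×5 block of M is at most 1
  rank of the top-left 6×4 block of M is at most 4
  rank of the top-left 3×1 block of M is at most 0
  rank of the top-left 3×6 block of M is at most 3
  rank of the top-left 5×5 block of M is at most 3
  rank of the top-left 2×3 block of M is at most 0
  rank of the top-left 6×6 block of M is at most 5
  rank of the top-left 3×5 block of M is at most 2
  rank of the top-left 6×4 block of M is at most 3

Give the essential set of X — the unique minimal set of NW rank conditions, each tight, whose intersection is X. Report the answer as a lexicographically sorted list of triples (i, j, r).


Rank table r_w(7×7) implied by the 27 constraints:

  i=1: 0 0 0 0 0 1 1
  i=2: 0 0 0 1 1 2 2
  i=3: 0 1 1 2 2 3 3
  i=4: 0 1 1 2 3 4 4
  i=5: 0 1 1 2 3 4 5
  i=6: 0 1 2 3 4 5 6
  i=7: 1 2 3 4 5 6 7

hence w(1..7) = (6, 4, 2, 5, 7, 3, 1).

4 SE-corners of the 14-cell Rothe diagram give Ess(w):

[(1, 5, 0), (2, 3, 0), (5, 3, 1), (6, 1, 0)]


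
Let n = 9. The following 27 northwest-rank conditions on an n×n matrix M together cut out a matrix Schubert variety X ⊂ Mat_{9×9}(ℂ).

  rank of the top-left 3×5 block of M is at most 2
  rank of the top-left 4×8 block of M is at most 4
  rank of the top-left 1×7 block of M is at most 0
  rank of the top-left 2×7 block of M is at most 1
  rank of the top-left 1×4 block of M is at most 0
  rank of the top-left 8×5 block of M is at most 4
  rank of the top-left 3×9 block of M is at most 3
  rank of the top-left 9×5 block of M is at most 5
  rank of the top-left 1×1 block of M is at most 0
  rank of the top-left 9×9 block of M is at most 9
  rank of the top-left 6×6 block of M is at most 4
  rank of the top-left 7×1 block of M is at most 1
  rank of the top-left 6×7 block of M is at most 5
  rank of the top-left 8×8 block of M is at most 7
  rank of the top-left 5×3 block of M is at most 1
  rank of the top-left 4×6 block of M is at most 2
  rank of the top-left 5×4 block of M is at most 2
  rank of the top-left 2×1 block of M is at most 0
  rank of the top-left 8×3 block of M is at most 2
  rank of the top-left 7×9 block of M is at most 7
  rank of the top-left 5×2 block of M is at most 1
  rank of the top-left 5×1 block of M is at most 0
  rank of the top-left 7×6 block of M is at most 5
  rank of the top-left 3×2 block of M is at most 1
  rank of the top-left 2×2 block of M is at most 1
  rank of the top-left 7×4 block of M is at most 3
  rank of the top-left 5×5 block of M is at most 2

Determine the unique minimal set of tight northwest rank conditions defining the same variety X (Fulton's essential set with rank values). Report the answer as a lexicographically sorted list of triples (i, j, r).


Computing R[i][j] = min implied NW-rank bound (n=9, 27 conditions):

  row 1: 0 0 0 0 0 0 0 1 1
  row 2: 0 1 1 1 1 1 1 2 2
  row 3: 0 1 1 2 2 2 2 3 3
  row 4: 0 1 1 2 2 2 3 4 4
  row 5: 0 1 1 2 2 3 4 5 5
  row 6: 1 2 2 3 3 4 5 6 6
  row 7: 1 2 2 3 4 5 6 7 7
  row 8: 1 2 2 3 4 5 6 7 8
  row 9: 1 2 3 4 5 6 7 8 9

so w = (8, 2, 4, 7, 6, 1, 5, 9, 3).

D(w) has 19 cells with 6 SE-corners; essential set:

[(1, 7, 0), (4, 6, 2), (5, 1, 0), (5, 3, 1), (5, 5, 2), (8, 3, 2)]


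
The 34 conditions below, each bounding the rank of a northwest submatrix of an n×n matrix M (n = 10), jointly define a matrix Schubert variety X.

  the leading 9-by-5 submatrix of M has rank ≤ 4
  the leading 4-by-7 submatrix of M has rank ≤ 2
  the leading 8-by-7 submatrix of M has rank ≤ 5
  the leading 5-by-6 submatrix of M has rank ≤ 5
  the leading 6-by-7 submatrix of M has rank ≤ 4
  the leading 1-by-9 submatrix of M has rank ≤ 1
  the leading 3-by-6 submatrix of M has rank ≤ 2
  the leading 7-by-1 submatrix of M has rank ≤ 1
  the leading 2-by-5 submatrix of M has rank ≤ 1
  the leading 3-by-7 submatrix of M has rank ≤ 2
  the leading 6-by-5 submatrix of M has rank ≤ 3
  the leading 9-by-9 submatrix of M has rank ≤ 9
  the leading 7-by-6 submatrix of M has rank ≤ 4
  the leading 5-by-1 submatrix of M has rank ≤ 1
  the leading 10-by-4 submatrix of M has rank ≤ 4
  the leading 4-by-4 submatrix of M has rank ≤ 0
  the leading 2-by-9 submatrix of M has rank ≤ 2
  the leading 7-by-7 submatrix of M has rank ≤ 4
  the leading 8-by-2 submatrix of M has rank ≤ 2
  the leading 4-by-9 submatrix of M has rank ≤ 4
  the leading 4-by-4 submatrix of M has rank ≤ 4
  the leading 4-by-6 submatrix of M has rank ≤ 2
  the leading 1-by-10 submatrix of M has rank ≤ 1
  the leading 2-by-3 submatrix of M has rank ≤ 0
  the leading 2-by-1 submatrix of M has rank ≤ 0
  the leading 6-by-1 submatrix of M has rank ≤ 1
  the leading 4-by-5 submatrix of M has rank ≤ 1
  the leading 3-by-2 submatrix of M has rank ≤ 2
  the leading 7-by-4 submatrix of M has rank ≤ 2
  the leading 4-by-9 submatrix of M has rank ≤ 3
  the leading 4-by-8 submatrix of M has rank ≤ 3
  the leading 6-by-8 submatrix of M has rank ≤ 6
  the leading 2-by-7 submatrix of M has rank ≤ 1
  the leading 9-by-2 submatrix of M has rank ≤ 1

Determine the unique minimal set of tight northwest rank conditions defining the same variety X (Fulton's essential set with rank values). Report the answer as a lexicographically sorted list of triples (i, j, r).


Propagating the 34 rank bounds to every northwest block:

  row 1: 0  0  0  0  1  1  1  1  1  1
  row 2: 0  0  0  0  1  1  1  2  2  2
  row 3: 0  0  0  0  1  2  2  3  3  3
  row 4: 0  0  0  0  1  2  2  3  3  4
  row 5: 1  1  1  1  2  3  3  4  4  5
  row 6: 1  1  2  2  3  4  4  5  5  6
  row 7: 1  1  2  2  3  4  4  5  6  7
  row 8: 1  1  2  3  4  5  5  6  7  8
  row 9: 1  1  2  3  4  5  6  7  8  9
  row 10: 1  2  3  4  5  6  7  8  9  10

giving w = (5, 8, 6, 10, 1, 3, 9, 4, 7, 2) via Δ²R.

Fulton essential set (7 of the 26 Rothe cells):

[(2, 7, 1), (4, 4, 0), (4, 7, 2), (4, 9, 3), (7, 4, 2), (7, 7, 4), (9, 2, 1)]


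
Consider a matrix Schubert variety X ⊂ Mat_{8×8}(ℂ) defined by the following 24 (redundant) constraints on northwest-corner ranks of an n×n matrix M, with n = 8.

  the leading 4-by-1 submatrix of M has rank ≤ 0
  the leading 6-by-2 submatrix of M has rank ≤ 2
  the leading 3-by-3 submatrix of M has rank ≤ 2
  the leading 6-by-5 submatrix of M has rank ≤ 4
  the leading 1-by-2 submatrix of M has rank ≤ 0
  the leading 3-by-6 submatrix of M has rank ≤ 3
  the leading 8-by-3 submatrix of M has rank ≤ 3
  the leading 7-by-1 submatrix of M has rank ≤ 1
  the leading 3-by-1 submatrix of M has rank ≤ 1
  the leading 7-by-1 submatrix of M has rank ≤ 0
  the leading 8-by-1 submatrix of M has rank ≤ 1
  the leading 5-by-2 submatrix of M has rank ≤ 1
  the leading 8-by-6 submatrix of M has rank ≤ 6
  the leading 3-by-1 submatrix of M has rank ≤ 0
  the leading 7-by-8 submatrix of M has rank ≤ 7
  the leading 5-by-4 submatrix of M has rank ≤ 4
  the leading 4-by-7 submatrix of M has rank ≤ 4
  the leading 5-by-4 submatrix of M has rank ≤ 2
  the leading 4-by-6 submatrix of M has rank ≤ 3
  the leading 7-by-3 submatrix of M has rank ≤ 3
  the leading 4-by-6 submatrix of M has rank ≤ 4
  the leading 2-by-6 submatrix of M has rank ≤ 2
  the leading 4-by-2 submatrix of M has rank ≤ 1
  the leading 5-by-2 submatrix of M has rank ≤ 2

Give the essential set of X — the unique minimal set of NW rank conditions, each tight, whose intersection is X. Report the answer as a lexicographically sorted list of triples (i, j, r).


Computing R[i][j] = min implied NW-rank bound (n=8, 24 conditions):

  i=1: 0  0  1  1  1  1  1  1
  i=2: 0  1  2  2  2  2  2  2
  i=3: 0  1  2  2  3  3  3  3
  i=4: 0  1  2  2  3  3  4  4
  i=5: 0  1  2  2  3  4  5  5
  i=6: 0  1  2  3  4  5  6  6
  i=7: 0  1  2  3  4  5  6  7
  i=8: 1  2  3  4  5  6  7  8

reading off 1-entries of Δ²R: w = (3, 2, 5, 7, 6, 4, 8, 1).

4 SE-corners of the 12-cell Rothe diagram give Ess(w):

[(1, 2, 0), (4, 6, 3), (5, 4, 2), (7, 1, 0)]


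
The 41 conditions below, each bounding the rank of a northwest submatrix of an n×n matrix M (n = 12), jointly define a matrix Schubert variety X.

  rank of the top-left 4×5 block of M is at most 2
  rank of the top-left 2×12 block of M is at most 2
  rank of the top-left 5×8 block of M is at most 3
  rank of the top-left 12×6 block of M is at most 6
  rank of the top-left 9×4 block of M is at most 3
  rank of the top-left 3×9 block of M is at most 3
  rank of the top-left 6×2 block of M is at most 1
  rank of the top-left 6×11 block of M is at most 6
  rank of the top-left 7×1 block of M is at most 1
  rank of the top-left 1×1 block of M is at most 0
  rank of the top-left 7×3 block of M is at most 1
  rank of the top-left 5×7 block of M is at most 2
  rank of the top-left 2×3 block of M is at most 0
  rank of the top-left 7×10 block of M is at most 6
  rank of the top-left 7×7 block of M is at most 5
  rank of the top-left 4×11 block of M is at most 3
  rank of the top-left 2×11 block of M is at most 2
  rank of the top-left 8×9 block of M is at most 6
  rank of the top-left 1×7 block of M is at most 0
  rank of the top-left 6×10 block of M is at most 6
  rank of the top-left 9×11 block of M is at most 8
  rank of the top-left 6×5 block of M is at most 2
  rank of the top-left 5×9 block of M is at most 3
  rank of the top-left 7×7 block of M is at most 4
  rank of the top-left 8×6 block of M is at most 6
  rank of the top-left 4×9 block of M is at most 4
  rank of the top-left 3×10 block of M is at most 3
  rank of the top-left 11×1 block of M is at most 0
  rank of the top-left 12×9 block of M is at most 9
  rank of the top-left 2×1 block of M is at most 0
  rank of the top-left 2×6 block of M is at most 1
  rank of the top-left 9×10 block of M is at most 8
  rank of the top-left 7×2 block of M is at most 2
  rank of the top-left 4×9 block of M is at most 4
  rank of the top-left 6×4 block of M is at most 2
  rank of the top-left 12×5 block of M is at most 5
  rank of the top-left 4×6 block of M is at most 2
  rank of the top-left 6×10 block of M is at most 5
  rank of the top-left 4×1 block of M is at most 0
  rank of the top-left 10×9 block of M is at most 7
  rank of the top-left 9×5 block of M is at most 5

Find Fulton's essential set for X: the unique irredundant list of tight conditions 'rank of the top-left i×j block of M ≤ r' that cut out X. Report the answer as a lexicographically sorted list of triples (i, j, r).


Computing R[i][j] = min implied NW-rank bound (n=12, 41 conditions):

  row 1: 0  0  0  0  0  0  0  1  1  1  1  1
  row 2: 0  0  0  1  1  1  1  2  2  2  2  2
  row 3: 0  1  1  2  2  2  2  3  3  3  3  3
  row 4: 0  1  1  2  2  2  2  3  3  3  3  4
  row 5: 0  1  1  2  2  2  2  3  3  4  4  5
  row 6: 0  1  1  2  2  3  3  4  4  5  5  6
  row 7: 0  1  1  2  3  4  4  5  5  6  6  7
  row 8: 0  1  2  3  4  5  5  6  6  7  7  8
  row 9: 0  1  2  3  4  5  6  7  7  8  8  9
  row 10: 0  1  2  3  4  5  6  7  7  8  9  10
  row 11: 0  1  2  3  4  5  6  7  8  9  10  11
  row 12: 1  2  3  4  5  6  7  8  9  10  11  12

reading off 1-entries of Δ²R: w = (8, 4, 2, 12, 10, 6, 5, 3, 7, 11, 9, 1).

|D(w)|=35, |Ess(w)|=9:

[(1, 7, 0), (2, 3, 0), (4, 11, 3), (5, 7, 2), (5, 9, 3), (6, 5, 2), (7, 3, 1), (10, 9, 7), (11, 1, 0)]
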